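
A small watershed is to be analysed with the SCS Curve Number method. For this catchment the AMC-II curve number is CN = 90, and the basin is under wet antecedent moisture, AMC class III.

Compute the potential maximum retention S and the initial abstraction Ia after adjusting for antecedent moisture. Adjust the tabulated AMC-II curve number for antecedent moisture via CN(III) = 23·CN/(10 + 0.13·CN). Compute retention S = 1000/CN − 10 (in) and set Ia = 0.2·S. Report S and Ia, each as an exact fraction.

Wet (AMC III): CN(III) = 23·90/(10 + 0.13·90) = 2070/(217/10) = 20700/217 ≈ 95.392
S = 1000/(20700/217) − 10 = 100/207 in ≈ 0.483 in
Ia = 0.2·(100/207) = 20/207 in ≈ 0.097 in

S = 100/207 in ≈ 0.483 in; Ia = 20/207 in ≈ 0.097 in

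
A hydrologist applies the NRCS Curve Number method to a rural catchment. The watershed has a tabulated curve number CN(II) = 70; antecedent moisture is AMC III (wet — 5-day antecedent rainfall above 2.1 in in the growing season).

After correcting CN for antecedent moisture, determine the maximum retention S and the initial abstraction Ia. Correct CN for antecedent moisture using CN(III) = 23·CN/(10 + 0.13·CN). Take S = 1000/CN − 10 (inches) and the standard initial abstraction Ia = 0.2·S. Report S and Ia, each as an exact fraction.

Adjust CN=70 to AMC III: 23·70/(10 + 0.13·70) → 1610 ÷ (191/10) = 16100/191 ≈ 84.293
Retention S: 1000/CN − 10 with CN=84.293 → S = 300/161 ≈ 1.863 in
Initial abstraction Ia = S/5 = (300/161)/5 = 60/161 ≈ 0.373 in

S = 300/161 in ≈ 1.863 in; Ia = 60/161 in ≈ 0.373 in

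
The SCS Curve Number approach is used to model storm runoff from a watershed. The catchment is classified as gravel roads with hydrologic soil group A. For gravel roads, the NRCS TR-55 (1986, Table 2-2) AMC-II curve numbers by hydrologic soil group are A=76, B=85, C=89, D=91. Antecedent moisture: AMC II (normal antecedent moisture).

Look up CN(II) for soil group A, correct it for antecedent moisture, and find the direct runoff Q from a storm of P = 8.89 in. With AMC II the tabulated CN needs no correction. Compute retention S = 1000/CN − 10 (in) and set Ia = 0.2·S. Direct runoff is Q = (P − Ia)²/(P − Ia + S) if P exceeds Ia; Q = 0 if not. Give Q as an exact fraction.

Q = 246207481/41212900 in ≈ 5.974 in

NRCS table: gravel roads, soil group A → CN(II) = 76
Average conditions: CN = 76 (no AMC adjustment).
S = 1000/76 − 10 = 60/19 in ≈ 3.158 in
Initial abstraction Ia = S/5 = (60/19)/5 = 12/19 ≈ 0.632 in
Since P=8.890 > Ia=0.632: effective rainfall P−Ia = 15691/1900 in
Q = (15691/1900)²/((15691/1900) + 60/19) = (246207481/3610000)/(21691/1900) = 246207481/41212900 in ≈ 5.974 in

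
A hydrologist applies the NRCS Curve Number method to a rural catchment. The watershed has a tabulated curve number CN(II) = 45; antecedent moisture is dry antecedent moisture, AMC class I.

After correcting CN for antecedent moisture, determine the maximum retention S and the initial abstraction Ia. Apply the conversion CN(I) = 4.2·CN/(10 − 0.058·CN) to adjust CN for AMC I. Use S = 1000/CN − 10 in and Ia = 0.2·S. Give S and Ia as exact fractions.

CN(I) from CN(II)=45: (4.2·45)/(10 − 0.058·45) = 18900/739 ≈ 25.575
Max retention: S = 1000/(18900/739) − 10 = 5500/189 in (≈ 29.101 in)
Ia = 0.2·(5500/189) = 1100/189 in ≈ 5.820 in

S = 5500/189 in ≈ 29.101 in; Ia = 1100/189 in ≈ 5.820 in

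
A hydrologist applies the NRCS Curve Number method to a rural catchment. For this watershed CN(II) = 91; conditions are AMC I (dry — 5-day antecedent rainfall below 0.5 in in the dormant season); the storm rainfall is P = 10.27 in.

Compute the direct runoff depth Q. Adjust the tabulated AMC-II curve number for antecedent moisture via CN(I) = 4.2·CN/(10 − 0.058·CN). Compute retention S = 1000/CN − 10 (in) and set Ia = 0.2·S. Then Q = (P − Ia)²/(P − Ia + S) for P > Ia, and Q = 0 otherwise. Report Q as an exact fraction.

Adjust CN=91 to AMC I: 4.2·91/(10 − 0.058·91) → (1911/5) ÷ (2361/500) = 63700/787 ≈ 80.940
S = 1000/(63700/787) − 10 = 1500/637 in ≈ 2.355 in
Ia = 0.2·(1500/637) = 300/637 in ≈ 0.471 in
Excess rainfall: 10.270 − 0.471 = 9.799 in; P > Ia so Q > 0
Q: (624199/63700)² ÷ (774199/63700) = 389624391601/49316476300 in (≈ 7.900 in)

Q = 389624391601/49316476300 in ≈ 7.900 in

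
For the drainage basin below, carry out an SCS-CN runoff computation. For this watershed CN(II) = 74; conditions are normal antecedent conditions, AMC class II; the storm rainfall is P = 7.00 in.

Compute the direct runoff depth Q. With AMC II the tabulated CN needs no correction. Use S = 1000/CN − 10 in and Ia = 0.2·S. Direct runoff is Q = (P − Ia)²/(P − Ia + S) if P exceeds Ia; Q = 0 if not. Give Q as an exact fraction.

Q = 54289/13431 in ≈ 4.042 in

Average conditions: CN = 74 (no AMC adjustment).
Max retention: S = 1000/74 − 10 = 130/37 in (≈ 3.514 in)
Ia = 0.2·(130/37) = 26/37 in ≈ 0.703 in
P − Ia = 7.000 − 0.703 = 233/37 ≈ 6.297 in (> 0, runoff occurs)
Runoff Q = (P−Ia)²/(P−Ia+S) = (6.297)²/(6.297+3.514) = 54289/13431 ≈ 4.042 in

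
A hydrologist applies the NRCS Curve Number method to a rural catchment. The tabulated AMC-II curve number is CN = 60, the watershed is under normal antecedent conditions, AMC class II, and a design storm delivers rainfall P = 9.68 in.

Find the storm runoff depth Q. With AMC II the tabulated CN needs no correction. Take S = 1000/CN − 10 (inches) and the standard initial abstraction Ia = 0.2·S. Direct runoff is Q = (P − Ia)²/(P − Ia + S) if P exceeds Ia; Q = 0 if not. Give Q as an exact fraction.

CN(II) = 60; AMC II needs no correction.
Max retention: S = 1000/60 − 10 = 20/3 in (≈ 6.667 in)
Ia = 0.2S: 0.2·6.667 = 1.333 in (exactly 4/3)
P − Ia = 9.680 − 1.333 = 626/75 ≈ 8.347 in (> 0, runoff occurs)
Q = (626/75)²/((626/75) + 20/3) = (391876/5625)/(1126/75) = 195938/42225 in ≈ 4.640 in

Q = 195938/42225 in ≈ 4.640 in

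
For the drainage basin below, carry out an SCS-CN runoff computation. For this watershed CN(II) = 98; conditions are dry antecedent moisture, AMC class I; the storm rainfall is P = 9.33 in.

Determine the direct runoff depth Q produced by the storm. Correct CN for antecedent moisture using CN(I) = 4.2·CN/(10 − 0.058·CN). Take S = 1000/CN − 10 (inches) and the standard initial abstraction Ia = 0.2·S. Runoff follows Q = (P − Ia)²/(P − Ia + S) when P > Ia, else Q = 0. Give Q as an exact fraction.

Q = 902608303249/102905865300 in ≈ 8.771 in

Dry (AMC I): CN(I) = 4.2·98/(10 − 0.058·98) = (2058/5)/(1079/250) = 102900/1079 ≈ 95.366
Max retention: S = 1000/(102900/1079) − 10 = 500/1029 in (≈ 0.486 in)
Ia = 0.2·(500/1029) = 100/1029 in ≈ 0.097 in
Excess rainfall: 9.330 − 0.097 = 9.233 in; P > Ia so Q > 0
Runoff Q = (P−Ia)²/(P−Ia+S) = (9.233)²/(9.233+0.486) = 902608303249/102905865300 ≈ 8.771 in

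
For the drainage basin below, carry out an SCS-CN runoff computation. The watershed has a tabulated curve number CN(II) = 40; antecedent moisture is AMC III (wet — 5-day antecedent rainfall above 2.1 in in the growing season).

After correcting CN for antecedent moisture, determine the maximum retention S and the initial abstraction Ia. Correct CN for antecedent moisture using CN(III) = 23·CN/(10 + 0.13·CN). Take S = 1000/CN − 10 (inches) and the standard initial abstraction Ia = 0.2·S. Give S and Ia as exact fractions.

S = 150/23 in ≈ 6.522 in; Ia = 30/23 in ≈ 1.304 in

Wet (AMC III): CN(III) = 23·40/(10 + 0.13·40) = 920/(76/5) = 1150/19 ≈ 60.526
S = 1000/(1150/19) − 10 = 150/23 in ≈ 6.522 in
Ia = 0.2S: 0.2·6.522 = 1.304 in (exactly 30/23)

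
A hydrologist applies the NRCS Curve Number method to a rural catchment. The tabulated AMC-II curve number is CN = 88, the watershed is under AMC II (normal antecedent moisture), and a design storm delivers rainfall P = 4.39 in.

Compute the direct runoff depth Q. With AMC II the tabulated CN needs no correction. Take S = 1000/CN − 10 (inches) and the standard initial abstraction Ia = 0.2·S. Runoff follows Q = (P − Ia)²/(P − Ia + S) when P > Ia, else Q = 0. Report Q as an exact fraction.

Q = 20511841/6631900 in ≈ 3.093 in

AMC II — tabulated CN = 88 applies directly.
Retention S: 1000/CN − 10 with CN=88.000 → S = 15/11 ≈ 1.364 in
Ia = 0.2·(15/11) = 3/11 in ≈ 0.273 in
Since P=4.390 > Ia=0.273: effective rainfall P−Ia = 4529/1100 in
Q: (4529/1100)² ÷ (6029/1100) = 20511841/6631900 in (≈ 3.093 in)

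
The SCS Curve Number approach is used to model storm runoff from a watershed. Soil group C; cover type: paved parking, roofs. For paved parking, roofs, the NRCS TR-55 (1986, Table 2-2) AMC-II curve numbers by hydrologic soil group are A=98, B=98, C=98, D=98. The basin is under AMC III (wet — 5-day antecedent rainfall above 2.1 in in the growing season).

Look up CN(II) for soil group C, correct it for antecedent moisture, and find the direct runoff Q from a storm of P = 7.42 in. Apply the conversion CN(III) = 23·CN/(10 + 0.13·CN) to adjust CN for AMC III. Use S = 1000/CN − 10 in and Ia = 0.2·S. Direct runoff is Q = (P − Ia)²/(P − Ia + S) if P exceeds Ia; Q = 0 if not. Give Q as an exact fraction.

NRCS table: paved parking, roofs, soil group C → CN(II) = 98
Adjust CN=98 to AMC III: 23·98/(10 + 0.13·98) → 2254 ÷ (1137/50) = 112700/1137 ≈ 99.120
S = 1000/(112700/1137) − 10 = 100/1127 in ≈ 0.089 in
Ia = 0.2·(100/1127) = 20/1127 in ≈ 0.018 in
Excess rainfall: 7.420 − 0.018 = 7.402 in; P > Ia so Q > 0
Q: (417117/56350)² ÷ (422117/56350) = 173986591689/23786292950 in (≈ 7.315 in)

Q = 173986591689/23786292950 in ≈ 7.315 in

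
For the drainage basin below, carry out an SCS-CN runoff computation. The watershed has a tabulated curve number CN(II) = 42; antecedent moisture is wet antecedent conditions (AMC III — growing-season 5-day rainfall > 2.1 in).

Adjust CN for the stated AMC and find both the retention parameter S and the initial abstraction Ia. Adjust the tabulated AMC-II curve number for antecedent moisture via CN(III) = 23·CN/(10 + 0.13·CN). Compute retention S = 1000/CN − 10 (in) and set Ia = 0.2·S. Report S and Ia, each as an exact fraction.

S = 2900/483 in ≈ 6.004 in; Ia = 580/483 in ≈ 1.201 in

Adjust CN=42 to AMC III: 23·42/(10 + 0.13·42) → 966 ÷ (773/50) = 48300/773 ≈ 62.484
Retention S: 1000/CN − 10 with CN=62.484 → S = 2900/483 ≈ 6.004 in
Ia = 0.2S: 0.2·6.004 = 1.201 in (exactly 580/483)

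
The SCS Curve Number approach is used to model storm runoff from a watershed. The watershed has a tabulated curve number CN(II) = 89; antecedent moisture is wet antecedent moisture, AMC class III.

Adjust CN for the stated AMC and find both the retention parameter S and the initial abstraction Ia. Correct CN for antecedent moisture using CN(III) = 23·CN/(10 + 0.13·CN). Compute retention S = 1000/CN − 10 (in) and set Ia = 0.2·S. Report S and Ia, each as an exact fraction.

Adjust CN=89 to AMC III: 23·89/(10 + 0.13·89) → 2047 ÷ (2157/100) = 204700/2157 ≈ 94.900
S = 1000/(204700/2157) − 10 = 1100/2047 in ≈ 0.537 in
Ia = 0.2·(1100/2047) = 220/2047 in ≈ 0.107 in

S = 1100/2047 in ≈ 0.537 in; Ia = 220/2047 in ≈ 0.107 in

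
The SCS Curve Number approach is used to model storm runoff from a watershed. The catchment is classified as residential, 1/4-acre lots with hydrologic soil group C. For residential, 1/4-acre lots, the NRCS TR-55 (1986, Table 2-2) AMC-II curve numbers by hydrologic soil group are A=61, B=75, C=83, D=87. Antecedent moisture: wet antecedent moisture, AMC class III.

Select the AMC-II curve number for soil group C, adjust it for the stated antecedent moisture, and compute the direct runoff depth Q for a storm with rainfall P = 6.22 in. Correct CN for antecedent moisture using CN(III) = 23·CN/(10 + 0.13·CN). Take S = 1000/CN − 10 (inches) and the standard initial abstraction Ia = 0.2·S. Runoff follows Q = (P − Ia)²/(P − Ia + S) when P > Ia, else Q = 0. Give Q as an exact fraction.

Q = 332581736601/63159169550 in ≈ 5.266 in

NRCS table: residential, 1/4-acre lots, soil group C → CN(II) = 83
Adjust CN=83 to AMC III: 23·83/(10 + 0.13·83) → 1909 ÷ (2079/100) = 190900/2079 ≈ 91.823
Retention S: 1000/CN − 10 with CN=91.823 → S = 1700/1909 ≈ 0.891 in
Ia = 0.2·(1700/1909) = 340/1909 in ≈ 0.178 in
Excess rainfall: 6.220 − 0.178 = 6.042 in; P > Ia so Q > 0
Runoff Q = (P−Ia)²/(P−Ia+S) = (6.042)²/(6.042+0.891) = 332581736601/63159169550 ≈ 5.266 in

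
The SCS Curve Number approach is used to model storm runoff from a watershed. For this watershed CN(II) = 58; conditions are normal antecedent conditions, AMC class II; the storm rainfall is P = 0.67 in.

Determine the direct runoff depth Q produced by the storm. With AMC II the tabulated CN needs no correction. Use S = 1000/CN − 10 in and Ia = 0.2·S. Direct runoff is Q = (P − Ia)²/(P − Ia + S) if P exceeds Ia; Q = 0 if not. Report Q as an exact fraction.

Q = 0 in ≈ 0.000 in

AMC II — tabulated CN = 58 applies directly.
Retention S: 1000/CN − 10 with CN=58.000 → S = 210/29 ≈ 7.241 in
Ia = 0.2·(210/29) = 42/29 in ≈ 1.448 in
P = 0.670 ≤ Ia = 1.448 in: entire storm abstracted, Q = 0.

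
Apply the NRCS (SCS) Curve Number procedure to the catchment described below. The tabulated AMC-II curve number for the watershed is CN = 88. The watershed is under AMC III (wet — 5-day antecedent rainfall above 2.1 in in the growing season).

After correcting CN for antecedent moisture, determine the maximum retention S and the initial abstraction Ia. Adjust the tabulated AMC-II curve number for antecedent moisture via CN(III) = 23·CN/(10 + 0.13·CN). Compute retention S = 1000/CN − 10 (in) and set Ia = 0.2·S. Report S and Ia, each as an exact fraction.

Adjust CN=88 to AMC III: 23·88/(10 + 0.13·88) → 2024 ÷ (536/25) = 6325/67 ≈ 94.403
S = 1000/(6325/67) − 10 = 150/253 in ≈ 0.593 in
Ia = 0.2S: 0.2·0.593 = 0.119 in (exactly 30/253)

S = 150/253 in ≈ 0.593 in; Ia = 30/253 in ≈ 0.119 in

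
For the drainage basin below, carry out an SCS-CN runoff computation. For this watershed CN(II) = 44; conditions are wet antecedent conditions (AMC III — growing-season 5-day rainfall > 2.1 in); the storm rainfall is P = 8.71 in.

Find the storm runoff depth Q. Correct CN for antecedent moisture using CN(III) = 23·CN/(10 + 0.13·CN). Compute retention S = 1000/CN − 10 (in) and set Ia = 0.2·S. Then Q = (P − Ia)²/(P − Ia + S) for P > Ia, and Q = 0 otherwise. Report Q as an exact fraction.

CN(III) from CN(II)=44: (23·44)/(10 + 0.13·44) = 25300/393 ≈ 64.377
S = 1000/(25300/393) − 10 = 1400/253 in ≈ 5.534 in
Ia = 0.2S: 0.2·5.534 = 1.107 in (exactly 280/253)
Excess rainfall: 8.710 − 1.107 = 7.603 in; P > Ia so Q > 0
Q: (192363/25300)² ÷ (332363/25300) = 37003523769/8408783900 in (≈ 4.401 in)

Q = 37003523769/8408783900 in ≈ 4.401 in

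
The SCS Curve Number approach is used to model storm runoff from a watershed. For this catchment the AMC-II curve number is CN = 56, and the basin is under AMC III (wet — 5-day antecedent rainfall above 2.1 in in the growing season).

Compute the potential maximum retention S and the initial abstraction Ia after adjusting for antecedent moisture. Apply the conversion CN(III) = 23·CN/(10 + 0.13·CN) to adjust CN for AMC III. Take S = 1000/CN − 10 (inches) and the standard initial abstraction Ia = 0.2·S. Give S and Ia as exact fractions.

CN(III) from CN(II)=56: (23·56)/(10 + 0.13·56) = 4025/54 ≈ 74.537
Retention S: 1000/CN − 10 with CN=74.537 → S = 550/161 ≈ 3.416 in
Initial abstraction Ia = S/5 = (550/161)/5 = 110/161 ≈ 0.683 in

S = 550/161 in ≈ 3.416 in; Ia = 110/161 in ≈ 0.683 in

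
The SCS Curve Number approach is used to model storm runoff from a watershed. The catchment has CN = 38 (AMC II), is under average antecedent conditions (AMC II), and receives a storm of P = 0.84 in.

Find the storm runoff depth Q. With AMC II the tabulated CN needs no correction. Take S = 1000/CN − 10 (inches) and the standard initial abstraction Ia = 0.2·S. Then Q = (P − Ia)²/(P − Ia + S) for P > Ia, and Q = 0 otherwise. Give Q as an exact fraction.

CN(II) = 38; AMC II needs no correction.
S = 1000/38 − 10 = 310/19 in ≈ 16.316 in
Initial abstraction Ia = S/5 = (310/19)/5 = 62/19 ≈ 3.263 in
P = 0.840 ≤ Ia = 3.263 in: entire storm abstracted, Q = 0.

Q = 0 in ≈ 0.000 in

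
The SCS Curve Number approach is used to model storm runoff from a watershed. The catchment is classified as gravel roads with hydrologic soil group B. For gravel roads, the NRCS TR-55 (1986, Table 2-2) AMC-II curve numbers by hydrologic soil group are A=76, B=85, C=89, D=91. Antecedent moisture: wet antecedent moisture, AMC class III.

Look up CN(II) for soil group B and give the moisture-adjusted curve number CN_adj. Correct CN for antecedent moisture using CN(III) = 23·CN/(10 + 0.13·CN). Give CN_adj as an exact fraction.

NRCS table: gravel roads, soil group B → CN(II) = 85
Wet (AMC III): CN(III) = 23·85/(10 + 0.13·85) = 1955/(421/20) = 39100/421 ≈ 92.874

CN_adj = 39100/421 ≈ 92.874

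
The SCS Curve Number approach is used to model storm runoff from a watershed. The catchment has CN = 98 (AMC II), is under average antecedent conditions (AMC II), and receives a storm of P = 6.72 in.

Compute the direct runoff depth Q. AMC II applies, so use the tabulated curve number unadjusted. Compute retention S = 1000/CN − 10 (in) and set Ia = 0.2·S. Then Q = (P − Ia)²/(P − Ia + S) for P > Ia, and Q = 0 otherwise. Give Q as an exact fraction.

CN(II) = 98; AMC II needs no correction.
Max retention: S = 1000/98 − 10 = 10/49 in (≈ 0.204 in)
Initial abstraction Ia = S/5 = (10/49)/5 = 2/49 ≈ 0.041 in
Since P=6.720 > Ia=0.041: effective rainfall P−Ia = 8182/1225 in
Runoff Q = (P−Ia)²/(P−Ia+S) = (6.679)²/(6.679+0.204) = 16736281/2582300 ≈ 6.481 in

Q = 16736281/2582300 in ≈ 6.481 in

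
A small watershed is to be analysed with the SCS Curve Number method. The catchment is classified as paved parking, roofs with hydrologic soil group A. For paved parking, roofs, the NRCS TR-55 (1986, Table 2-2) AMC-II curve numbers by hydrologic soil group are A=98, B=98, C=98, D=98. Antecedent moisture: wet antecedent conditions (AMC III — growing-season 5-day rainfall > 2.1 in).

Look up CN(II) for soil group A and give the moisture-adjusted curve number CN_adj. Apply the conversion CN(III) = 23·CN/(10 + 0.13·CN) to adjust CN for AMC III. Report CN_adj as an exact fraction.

NRCS table: paved parking, roofs, soil group A → CN(II) = 98
Wet (AMC III): CN(III) = 23·98/(10 + 0.13·98) = 2254/(1137/50) = 112700/1137 ≈ 99.120

CN_adj = 112700/1137 ≈ 99.120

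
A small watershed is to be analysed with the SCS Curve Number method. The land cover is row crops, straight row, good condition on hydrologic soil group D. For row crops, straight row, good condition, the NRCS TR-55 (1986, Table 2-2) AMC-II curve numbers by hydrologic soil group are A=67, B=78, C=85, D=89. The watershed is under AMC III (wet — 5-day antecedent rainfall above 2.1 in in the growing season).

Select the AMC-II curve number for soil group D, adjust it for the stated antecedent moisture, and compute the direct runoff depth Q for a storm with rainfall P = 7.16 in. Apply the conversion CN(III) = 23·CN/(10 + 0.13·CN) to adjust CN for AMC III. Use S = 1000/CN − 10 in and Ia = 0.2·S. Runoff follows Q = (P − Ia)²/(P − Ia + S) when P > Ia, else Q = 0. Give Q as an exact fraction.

Q = 130258193569/19877035275 in ≈ 6.553 in

NRCS table: row crops, straight row, good condition, soil group D → CN(II) = 89
Wet (AMC III): CN(III) = 23·89/(10 + 0.13·89) = 2047/(2157/100) = 204700/2157 ≈ 94.900
Max retention: S = 1000/(204700/2157) − 10 = 1100/2047 in (≈ 0.537 in)
Initial abstraction Ia = S/5 = (1100/2047)/5 = 220/2047 ≈ 0.107 in
Excess rainfall: 7.160 − 0.107 = 7.053 in; P > Ia so Q > 0
Q = (360913/51175)²/((360913/51175) + 1100/2047) = (130258193569/2618880625)/(388413/51175) = 130258193569/19877035275 in ≈ 6.553 in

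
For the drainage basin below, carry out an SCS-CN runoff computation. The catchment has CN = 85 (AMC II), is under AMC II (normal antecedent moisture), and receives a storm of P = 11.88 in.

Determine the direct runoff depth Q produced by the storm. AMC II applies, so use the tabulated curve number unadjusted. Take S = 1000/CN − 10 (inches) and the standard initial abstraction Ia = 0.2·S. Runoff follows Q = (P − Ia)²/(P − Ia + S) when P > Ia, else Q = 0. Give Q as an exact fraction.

Q = 8000067/800275 in ≈ 9.997 in

AMC II — tabulated CN = 85 applies directly.
Max retention: S = 1000/85 − 10 = 30/17 in (≈ 1.765 in)
Initial abstraction Ia = S/5 = (30/17)/5 = 6/17 ≈ 0.353 in
Excess rainfall: 11.880 − 0.353 = 11.527 in; P > Ia so Q > 0
Q: (4899/425)² ÷ (5649/425) = 8000067/800275 in (≈ 9.997 in)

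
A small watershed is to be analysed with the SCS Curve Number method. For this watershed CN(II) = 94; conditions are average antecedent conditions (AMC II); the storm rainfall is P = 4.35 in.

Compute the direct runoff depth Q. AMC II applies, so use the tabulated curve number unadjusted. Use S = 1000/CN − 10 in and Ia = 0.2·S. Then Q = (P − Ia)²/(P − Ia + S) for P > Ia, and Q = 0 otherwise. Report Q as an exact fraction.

Q = 5250987/1431620 in ≈ 3.668 in

Average conditions: CN = 94 (no AMC adjustment).
Retention S: 1000/CN − 10 with CN=94.000 → S = 30/47 ≈ 0.638 in
Initial abstraction Ia = S/5 = (30/47)/5 = 6/47 ≈ 0.128 in
P − Ia = 4.350 − 0.128 = 3969/940 ≈ 4.222 in (> 0, runoff occurs)
Q: (3969/940)² ÷ (4569/940) = 5250987/1431620 in (≈ 3.668 in)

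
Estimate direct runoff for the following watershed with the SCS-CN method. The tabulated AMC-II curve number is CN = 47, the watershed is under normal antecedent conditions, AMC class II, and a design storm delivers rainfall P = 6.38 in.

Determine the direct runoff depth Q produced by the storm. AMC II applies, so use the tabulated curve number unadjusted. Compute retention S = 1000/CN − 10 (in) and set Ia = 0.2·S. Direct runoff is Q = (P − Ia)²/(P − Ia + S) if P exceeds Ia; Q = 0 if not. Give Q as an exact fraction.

AMC II — tabulated CN = 47 applies directly.
Max retention: S = 1000/47 − 10 = 530/47 in (≈ 11.277 in)
Initial abstraction Ia = S/5 = (530/47)/5 = 106/47 ≈ 2.255 in
Since P=6.380 > Ia=2.255: effective rainfall P−Ia = 9693/2350 in
Q = (9693/2350)²/((9693/2350) + 530/47) = (93954249/5522500)/(36193/2350) = 93954249/85053550 in ≈ 1.105 in

Q = 93954249/85053550 in ≈ 1.105 in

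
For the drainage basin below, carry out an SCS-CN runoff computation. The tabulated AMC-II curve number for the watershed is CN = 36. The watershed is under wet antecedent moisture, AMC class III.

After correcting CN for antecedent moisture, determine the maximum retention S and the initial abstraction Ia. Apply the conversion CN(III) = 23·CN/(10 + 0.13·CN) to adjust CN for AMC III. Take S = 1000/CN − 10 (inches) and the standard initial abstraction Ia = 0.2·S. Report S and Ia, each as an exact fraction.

S = 1600/207 in ≈ 7.729 in; Ia = 320/207 in ≈ 1.546 in

CN(III) from CN(II)=36: (23·36)/(10 + 0.13·36) = 20700/367 ≈ 56.403
Retention S: 1000/CN − 10 with CN=56.403 → S = 1600/207 ≈ 7.729 in
Ia = 0.2S: 0.2·7.729 = 1.546 in (exactly 320/207)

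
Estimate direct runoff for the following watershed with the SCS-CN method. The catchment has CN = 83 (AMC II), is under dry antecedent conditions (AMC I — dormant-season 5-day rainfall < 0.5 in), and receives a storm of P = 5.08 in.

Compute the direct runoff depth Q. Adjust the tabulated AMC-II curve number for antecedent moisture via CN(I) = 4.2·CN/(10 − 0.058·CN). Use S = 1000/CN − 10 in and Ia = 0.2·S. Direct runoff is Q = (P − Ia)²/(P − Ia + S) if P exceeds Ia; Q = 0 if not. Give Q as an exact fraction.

Q = 31991257321/17053555575 in ≈ 1.876 in

Dry (AMC I): CN(I) = 4.2·83/(10 − 0.058·83) = (1743/5)/(2593/500) = 174300/2593 ≈ 67.219
Max retention: S = 1000/(174300/2593) − 10 = 8500/1743 in (≈ 4.877 in)
Ia = 0.2S: 0.2·4.877 = 0.975 in (exactly 1700/1743)
Excess rainfall: 5.080 − 0.975 = 4.105 in; P > Ia so Q > 0
Runoff Q = (P−Ia)²/(P−Ia+S) = (4.105)²/(4.105+4.877) = 31991257321/17053555575 ≈ 1.876 in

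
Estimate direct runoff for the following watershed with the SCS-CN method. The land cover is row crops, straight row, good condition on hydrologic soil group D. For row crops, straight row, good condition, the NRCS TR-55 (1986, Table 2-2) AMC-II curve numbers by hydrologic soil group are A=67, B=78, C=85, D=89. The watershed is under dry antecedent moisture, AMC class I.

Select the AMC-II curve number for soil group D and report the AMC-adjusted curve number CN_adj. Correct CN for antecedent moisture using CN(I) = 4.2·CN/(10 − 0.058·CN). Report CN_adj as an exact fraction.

CN_adj = 186900/2419 ≈ 77.263

NRCS table: row crops, straight row, good condition, soil group D → CN(II) = 89
Adjust CN=89 to AMC I: 4.2·89/(10 − 0.058·89) → (1869/5) ÷ (2419/500) = 186900/2419 ≈ 77.263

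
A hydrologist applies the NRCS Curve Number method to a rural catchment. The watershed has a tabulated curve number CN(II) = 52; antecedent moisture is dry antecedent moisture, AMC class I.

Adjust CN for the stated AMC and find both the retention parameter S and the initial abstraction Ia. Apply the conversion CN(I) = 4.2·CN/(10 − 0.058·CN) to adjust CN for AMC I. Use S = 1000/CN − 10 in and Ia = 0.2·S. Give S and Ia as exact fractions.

Dry (AMC I): CN(I) = 4.2·52/(10 − 0.058·52) = (1092/5)/(873/125) = 9100/291 ≈ 31.271
S = 1000/(9100/291) − 10 = 2000/91 in ≈ 21.978 in
Ia = 0.2S: 0.2·21.978 = 4.396 in (exactly 400/91)

S = 2000/91 in ≈ 21.978 in; Ia = 400/91 in ≈ 4.396 in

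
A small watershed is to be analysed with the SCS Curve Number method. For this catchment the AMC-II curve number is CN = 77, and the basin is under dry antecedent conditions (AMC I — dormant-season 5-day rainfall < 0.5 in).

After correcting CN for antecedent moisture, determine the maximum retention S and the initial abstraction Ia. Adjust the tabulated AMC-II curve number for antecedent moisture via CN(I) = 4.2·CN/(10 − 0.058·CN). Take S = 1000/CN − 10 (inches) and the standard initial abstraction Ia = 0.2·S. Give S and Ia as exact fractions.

Dry (AMC I): CN(I) = 4.2·77/(10 − 0.058·77) = (1617/5)/(2767/500) = 161700/2767 ≈ 58.439
Retention S: 1000/CN − 10 with CN=58.439 → S = 11500/1617 ≈ 7.112 in
Ia = 0.2·(11500/1617) = 2300/1617 in ≈ 1.422 in

S = 11500/1617 in ≈ 7.112 in; Ia = 2300/1617 in ≈ 1.422 in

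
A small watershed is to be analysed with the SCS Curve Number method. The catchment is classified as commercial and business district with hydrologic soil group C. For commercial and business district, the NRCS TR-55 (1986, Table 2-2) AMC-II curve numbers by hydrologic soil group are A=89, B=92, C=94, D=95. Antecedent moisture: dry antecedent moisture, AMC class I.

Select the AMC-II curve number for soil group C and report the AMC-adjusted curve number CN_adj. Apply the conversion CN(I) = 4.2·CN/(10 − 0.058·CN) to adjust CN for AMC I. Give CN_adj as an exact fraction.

CN_adj = 32900/379 ≈ 86.807

NRCS table: commercial and business district, soil group C → CN(II) = 94
Dry (AMC I): CN(I) = 4.2·94/(10 − 0.058·94) = (1974/5)/(1137/250) = 32900/379 ≈ 86.807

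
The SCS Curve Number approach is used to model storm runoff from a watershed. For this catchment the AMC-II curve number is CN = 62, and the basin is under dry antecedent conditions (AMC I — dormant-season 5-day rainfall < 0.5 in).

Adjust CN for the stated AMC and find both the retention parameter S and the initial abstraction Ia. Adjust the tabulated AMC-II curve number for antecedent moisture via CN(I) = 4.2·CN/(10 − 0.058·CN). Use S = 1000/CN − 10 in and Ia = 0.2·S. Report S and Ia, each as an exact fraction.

CN(I) from CN(II)=62: (4.2·62)/(10 − 0.058·62) = 65100/1601 ≈ 40.662
Retention S: 1000/CN − 10 with CN=40.662 → S = 9500/651 ≈ 14.593 in
Ia = 0.2·(9500/651) = 1900/651 in ≈ 2.919 in

S = 9500/651 in ≈ 14.593 in; Ia = 1900/651 in ≈ 2.919 in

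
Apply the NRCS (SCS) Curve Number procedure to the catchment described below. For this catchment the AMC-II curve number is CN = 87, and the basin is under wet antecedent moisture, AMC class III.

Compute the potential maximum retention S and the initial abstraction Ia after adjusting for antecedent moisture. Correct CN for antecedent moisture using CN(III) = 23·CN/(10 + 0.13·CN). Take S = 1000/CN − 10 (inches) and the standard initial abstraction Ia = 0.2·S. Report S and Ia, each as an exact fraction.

Adjust CN=87 to AMC III: 23·87/(10 + 0.13·87) → 2001 ÷ (2131/100) = 200100/2131 ≈ 93.900
Retention S: 1000/CN − 10 with CN=93.900 → S = 1300/2001 ≈ 0.650 in
Initial abstraction Ia = S/5 = (1300/2001)/5 = 260/2001 ≈ 0.130 in

S = 1300/2001 in ≈ 0.650 in; Ia = 260/2001 in ≈ 0.130 in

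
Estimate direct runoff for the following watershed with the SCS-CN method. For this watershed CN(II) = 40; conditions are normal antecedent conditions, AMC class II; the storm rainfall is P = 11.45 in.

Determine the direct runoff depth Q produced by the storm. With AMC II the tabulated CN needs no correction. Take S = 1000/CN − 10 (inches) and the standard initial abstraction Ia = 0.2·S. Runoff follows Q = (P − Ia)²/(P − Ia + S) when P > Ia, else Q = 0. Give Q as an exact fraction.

Q = 28561/9380 in ≈ 3.045 in

Average conditions: CN = 40 (no AMC adjustment).
Retention S: 1000/CN − 10 with CN=40.000 → S = 15 ≈ 15.000 in
Ia = 0.2·15 = 3 in ≈ 3.000 in
Excess rainfall: 11.450 − 3.000 = 8.450 in; P > Ia so Q > 0
Q: (169/20)² ÷ (469/20) = 28561/9380 in (≈ 3.045 in)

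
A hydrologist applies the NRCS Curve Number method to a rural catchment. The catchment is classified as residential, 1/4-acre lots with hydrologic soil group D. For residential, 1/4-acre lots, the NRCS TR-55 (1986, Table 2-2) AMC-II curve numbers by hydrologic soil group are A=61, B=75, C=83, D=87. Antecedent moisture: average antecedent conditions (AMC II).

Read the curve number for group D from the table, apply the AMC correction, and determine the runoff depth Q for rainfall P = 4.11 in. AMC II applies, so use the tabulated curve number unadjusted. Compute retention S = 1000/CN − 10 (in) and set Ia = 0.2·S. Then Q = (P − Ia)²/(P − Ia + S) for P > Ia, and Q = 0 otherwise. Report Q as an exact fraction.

Q = 1099386649/401565900 in ≈ 2.738 in

NRCS table: residential, 1/4-acre lots, soil group D → CN(II) = 87
AMC II — tabulated CN = 87 applies directly.
Retention S: 1000/CN − 10 with CN=87.000 → S = 130/87 ≈ 1.494 in
Initial abstraction Ia = S/5 = (130/87)/5 = 26/87 ≈ 0.299 in
P − Ia = 4.110 − 0.299 = 33157/8700 ≈ 3.811 in (> 0, runoff occurs)
Q = (33157/8700)²/((33157/8700) + 130/87) = (1099386649/75690000)/(46157/8700) = 1099386649/401565900 in ≈ 2.738 in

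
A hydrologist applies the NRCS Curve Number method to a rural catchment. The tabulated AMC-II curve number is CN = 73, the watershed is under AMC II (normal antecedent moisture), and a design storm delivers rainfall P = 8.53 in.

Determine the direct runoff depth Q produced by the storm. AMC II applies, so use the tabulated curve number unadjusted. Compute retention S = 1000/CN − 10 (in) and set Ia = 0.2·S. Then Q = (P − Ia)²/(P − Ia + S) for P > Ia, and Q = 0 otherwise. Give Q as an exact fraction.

CN(II) = 73; AMC II needs no correction.
Retention S: 1000/CN − 10 with CN=73.000 → S = 270/73 ≈ 3.699 in
Ia = 0.2·(270/73) = 54/73 in ≈ 0.740 in
Excess rainfall: 8.530 − 0.740 = 7.790 in; P > Ia so Q > 0
Q = (56869/7300)²/((56869/7300) + 270/73) = (3234083161/53290000)/(83869/7300) = 3234083161/612243700 in ≈ 5.282 in

Q = 3234083161/612243700 in ≈ 5.282 in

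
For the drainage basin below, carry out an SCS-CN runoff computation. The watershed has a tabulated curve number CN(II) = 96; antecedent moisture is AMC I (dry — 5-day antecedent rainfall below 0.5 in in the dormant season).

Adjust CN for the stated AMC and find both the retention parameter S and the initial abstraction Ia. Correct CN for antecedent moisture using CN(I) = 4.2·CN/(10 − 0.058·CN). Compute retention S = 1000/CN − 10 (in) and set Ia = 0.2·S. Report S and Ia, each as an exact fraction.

S = 125/126 in ≈ 0.992 in; Ia = 25/126 in ≈ 0.198 in

Dry (AMC I): CN(I) = 4.2·96/(10 − 0.058·96) = (2016/5)/(554/125) = 25200/277 ≈ 90.975
Retention S: 1000/CN − 10 with CN=90.975 → S = 125/126 ≈ 0.992 in
Ia = 0.2·(125/126) = 25/126 in ≈ 0.198 in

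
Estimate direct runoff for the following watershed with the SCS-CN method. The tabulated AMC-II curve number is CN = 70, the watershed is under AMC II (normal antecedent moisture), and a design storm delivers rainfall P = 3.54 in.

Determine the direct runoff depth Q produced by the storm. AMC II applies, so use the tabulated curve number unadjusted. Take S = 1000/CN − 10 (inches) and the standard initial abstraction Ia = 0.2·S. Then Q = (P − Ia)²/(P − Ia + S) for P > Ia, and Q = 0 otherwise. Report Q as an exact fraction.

Average conditions: CN = 70 (no AMC adjustment).
Retention S: 1000/CN − 10 with CN=70.000 → S = 30/7 ≈ 4.286 in
Initial abstraction Ia = S/5 = (30/7)/5 = 6/7 ≈ 0.857 in
Excess rainfall: 3.540 − 0.857 = 2.683 in; P > Ia so Q > 0
Runoff Q = (P−Ia)²/(P−Ia+S) = (2.683)²/(2.683+4.286) = 97969/94850 ≈ 1.033 in

Q = 97969/94850 in ≈ 1.033 in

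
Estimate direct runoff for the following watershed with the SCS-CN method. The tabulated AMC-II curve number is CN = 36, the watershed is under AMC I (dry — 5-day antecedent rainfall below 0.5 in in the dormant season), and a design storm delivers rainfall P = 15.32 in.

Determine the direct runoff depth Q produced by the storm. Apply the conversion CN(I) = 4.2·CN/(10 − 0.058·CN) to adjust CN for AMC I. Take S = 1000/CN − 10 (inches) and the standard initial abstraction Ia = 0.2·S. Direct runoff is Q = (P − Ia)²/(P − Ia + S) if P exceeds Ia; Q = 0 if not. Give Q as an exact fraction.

Q = 1048917769/1098028575 in ≈ 0.955 in

Adjust CN=36 to AMC I: 4.2·36/(10 − 0.058·36) → (756/5) ÷ (989/125) = 18900/989 ≈ 19.110
Max retention: S = 1000/(18900/989) − 10 = 8000/189 in (≈ 42.328 in)
Ia = 0.2S: 0.2·42.328 = 8.466 in (exactly 1600/189)
Since P=15.320 > Ia=8.466: effective rainfall P−Ia = 32387/4725 in
Q: (32387/4725)² ÷ (232387/4725) = 1048917769/1098028575 in (≈ 0.955 in)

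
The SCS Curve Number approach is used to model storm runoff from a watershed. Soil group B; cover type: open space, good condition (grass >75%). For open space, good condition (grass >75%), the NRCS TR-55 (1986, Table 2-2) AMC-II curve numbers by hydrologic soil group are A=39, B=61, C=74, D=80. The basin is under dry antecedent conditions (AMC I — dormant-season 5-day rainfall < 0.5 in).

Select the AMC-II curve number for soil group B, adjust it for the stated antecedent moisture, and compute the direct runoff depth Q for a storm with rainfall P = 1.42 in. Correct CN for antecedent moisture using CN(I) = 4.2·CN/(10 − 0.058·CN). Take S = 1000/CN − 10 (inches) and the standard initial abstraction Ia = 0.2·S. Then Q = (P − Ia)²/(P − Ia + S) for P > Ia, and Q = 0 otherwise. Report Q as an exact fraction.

Q = 0 in ≈ 0.000 in

NRCS table: open space, good condition (grass >75%), soil group B → CN(II) = 61
CN(I) from CN(II)=61: (4.2·61)/(10 − 0.058·61) = 42700/1077 ≈ 39.647
S = 1000/(42700/1077) − 10 = 6500/427 in ≈ 15.222 in
Ia = 0.2S: 0.2·15.222 = 3.044 in (exactly 1300/427)
P = 1.420 ≤ Ia = 3.044 in: entire storm abstracted, Q = 0.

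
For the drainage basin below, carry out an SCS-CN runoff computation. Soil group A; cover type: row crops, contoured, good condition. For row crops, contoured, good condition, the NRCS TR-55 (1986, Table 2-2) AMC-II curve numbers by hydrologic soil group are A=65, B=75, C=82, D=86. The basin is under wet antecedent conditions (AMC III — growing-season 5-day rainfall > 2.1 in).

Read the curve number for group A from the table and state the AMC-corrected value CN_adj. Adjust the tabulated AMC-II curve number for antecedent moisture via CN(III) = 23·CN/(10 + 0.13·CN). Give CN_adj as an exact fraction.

CN_adj = 29900/369 ≈ 81.030

NRCS table: row crops, contoured, good condition, soil group A → CN(II) = 65
CN(III) from CN(II)=65: (23·65)/(10 + 0.13·65) = 29900/369 ≈ 81.030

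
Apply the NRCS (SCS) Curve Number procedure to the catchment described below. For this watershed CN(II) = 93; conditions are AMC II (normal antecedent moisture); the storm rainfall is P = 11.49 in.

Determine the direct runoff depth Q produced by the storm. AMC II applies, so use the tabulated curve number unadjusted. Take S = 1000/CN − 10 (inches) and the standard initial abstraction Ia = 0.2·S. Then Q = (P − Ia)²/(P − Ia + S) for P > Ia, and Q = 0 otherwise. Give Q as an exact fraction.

Q = 11121178849/1045850100 in ≈ 10.634 in

AMC II — tabulated CN = 93 applies directly.
Retention S: 1000/CN − 10 with CN=93.000 → S = 70/93 ≈ 0.753 in
Ia = 0.2·(70/93) = 14/93 in ≈ 0.151 in
P − Ia = 11.490 − 0.151 = 105457/9300 ≈ 11.339 in (> 0, runoff occurs)
Q = (105457/9300)²/((105457/9300) + 70/93) = (11121178849/86490000)/(112457/9300) = 11121178849/1045850100 in ≈ 10.634 in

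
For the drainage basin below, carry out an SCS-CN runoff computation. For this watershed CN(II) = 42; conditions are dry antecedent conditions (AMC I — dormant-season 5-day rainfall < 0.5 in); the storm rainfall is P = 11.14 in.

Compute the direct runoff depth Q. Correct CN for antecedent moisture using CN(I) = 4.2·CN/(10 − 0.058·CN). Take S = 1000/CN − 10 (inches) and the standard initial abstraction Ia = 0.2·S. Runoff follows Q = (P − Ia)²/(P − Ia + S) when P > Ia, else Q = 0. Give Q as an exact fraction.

Q = 10127805769/18205295850 in ≈ 0.556 in

Adjust CN=42 to AMC I: 4.2·42/(10 − 0.058·42) → (882/5) ÷ (1891/250) = 44100/1891 ≈ 23.321
S = 1000/(44100/1891) − 10 = 14500/441 in ≈ 32.880 in
Ia = 0.2·(14500/441) = 2900/441 in ≈ 6.576 in
P − Ia = 11.140 − 6.576 = 100637/22050 ≈ 4.564 in (> 0, runoff occurs)
Q: (100637/22050)² ÷ (825637/22050) = 10127805769/18205295850 in (≈ 0.556 in)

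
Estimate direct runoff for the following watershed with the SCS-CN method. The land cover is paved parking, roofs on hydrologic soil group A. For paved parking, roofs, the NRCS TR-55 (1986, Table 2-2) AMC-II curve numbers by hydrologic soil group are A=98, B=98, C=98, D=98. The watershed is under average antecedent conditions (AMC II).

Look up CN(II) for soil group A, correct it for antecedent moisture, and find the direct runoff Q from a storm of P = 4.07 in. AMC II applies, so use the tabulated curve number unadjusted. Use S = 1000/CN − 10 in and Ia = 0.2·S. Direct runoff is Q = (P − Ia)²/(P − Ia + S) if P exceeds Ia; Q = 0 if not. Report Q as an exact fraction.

Q = 389786049/101640700 in ≈ 3.835 in

NRCS table: paved parking, roofs, soil group A → CN(II) = 98
CN(II) = 98; AMC II needs no correction.
Retention S: 1000/CN − 10 with CN=98.000 → S = 10/49 ≈ 0.204 in
Ia = 0.2S: 0.2·0.204 = 0.041 in (exactly 2/49)
P − Ia = 4.070 − 0.041 = 19743/4900 ≈ 4.029 in (> 0, runoff occurs)
Q: (19743/4900)² ÷ (20743/4900) = 389786049/101640700 in (≈ 3.835 in)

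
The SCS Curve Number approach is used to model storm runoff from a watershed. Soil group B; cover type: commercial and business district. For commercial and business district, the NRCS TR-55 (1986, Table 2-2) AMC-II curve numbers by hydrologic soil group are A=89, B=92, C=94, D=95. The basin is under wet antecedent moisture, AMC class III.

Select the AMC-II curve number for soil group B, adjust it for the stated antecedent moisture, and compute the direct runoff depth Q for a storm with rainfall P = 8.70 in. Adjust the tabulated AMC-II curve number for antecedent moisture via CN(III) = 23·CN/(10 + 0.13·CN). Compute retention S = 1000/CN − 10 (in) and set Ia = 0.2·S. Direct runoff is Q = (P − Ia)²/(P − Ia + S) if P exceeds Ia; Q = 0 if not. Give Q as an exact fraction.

Q = 2081458129/251925670 in ≈ 8.262 in

NRCS table: commercial and business district, soil group B → CN(II) = 92
CN(III) from CN(II)=92: (23·92)/(10 + 0.13·92) = 52900/549 ≈ 96.357
Retention S: 1000/CN − 10 with CN=96.357 → S = 200/529 ≈ 0.378 in
Initial abstraction Ia = S/5 = (200/529)/5 = 40/529 ≈ 0.076 in
Since P=8.700 > Ia=0.076: effective rainfall P−Ia = 45623/5290 in
Runoff Q = (P−Ia)²/(P−Ia+S) = (8.624)²/(8.624+0.378) = 2081458129/251925670 ≈ 8.262 in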